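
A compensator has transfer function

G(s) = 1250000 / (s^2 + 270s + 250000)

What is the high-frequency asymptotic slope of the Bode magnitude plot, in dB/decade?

Each pole contributes −20 dB/decade at high frequency; each zero contributes +20 dB/decade.
Net: 0 zero(s) − 2 pole(s) → -40 dB/decade.

-40 dB/decade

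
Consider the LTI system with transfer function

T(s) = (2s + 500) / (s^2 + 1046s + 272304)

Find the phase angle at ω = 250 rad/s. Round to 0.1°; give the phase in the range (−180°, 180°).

-6.3°

Substitute s = j250:
Numerator: 2(j250) + 500 = 500 + j500
Denominator: (j250)^2 + 1046(j250) + 272304 = 209804 + j261500
|N| = √(500² + 500²) ≈ 707.11, ∠N ≈ 45.00°
|D| = √(209804² + 261500²) ≈ 3.3526e+05, ∠D ≈ 51.26°
∠T = 45.00° − 51.26° = -6.26°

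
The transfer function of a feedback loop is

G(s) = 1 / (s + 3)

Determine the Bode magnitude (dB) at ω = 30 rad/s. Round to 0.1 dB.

At s = jω = j30:
pole (s+3): 3 + j30 → |·| = √(3²+30²) = √909 ≈ 30.15, ∠ = arctan(30/3) ≈ 84.29°
|G| = 1 / 30.15 ≈ 0.033167
Gain = 20 log₁₀(0.033167) ≈ -29.59 dB

-29.6 dB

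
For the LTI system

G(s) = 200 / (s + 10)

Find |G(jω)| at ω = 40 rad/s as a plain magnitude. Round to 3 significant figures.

Substitute s = j40:
Numerator: 200 = 200 + j0
Denominator: (j40) + 10 = 10 + j40
|N| = √(200² + 0²) ≈ 200, ∠N ≈ 0.00°
|D| = √(10² + 40²) ≈ 41.231, ∠D ≈ 75.96°
|G| = 200 / 41.231 ≈ 4.8507

4.85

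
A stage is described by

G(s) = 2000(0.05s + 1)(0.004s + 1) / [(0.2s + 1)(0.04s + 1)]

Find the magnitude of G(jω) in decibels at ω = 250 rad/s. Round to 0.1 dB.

37.0 dB

At ω = 250 rad/s:
zero (1 + j250·0.05) = 1 + j12.5 → |·| ≈ 12.54, ∠ ≈ 85.43°
zero (1 + j250·0.004) = 1 + j1 → |·| ≈ 1.4142, ∠ ≈ 45.00°
pole (1 + j250·0.2) = 1 + j50 → |·| ≈ 50.01, ∠ ≈ 88.85°
pole (1 + j250·0.04) = 1 + j10 → |·| ≈ 10.05, ∠ ≈ 84.29°
|G| = 2000 · 12.54 · 1.4142 / (50.01 · 10.05) ≈ 70.569
Gain = 20 log₁₀(70.569) ≈ 36.97 dB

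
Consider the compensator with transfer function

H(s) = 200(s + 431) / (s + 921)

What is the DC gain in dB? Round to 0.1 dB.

H(0) = 200·431 / (921) ≈ 93.594
20 log₁₀(93.594) ≈ 39.42 dB

39.4 dB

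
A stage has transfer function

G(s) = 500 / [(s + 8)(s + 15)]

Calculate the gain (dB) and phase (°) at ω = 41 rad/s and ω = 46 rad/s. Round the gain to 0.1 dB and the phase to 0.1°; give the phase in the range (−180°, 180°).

ω = 41: -11.2 dB, -148.9°; ω = 46: -13.1 dB, -152.1°

At s = jω = j41:
pole (s+8): 8 + j41 → |·| = √(8²+41²) = √1745 ≈ 41.773, ∠ = arctan(41/8) ≈ 78.96°
pole (s+15): 15 + j41 → |·| = √(15²+41²) = √1906 ≈ 43.658, ∠ = arctan(41/15) ≈ 69.90°
|G| = 500 / 1823.7 ≈ 0.27417
Gain = 20 log₁₀(0.27417) ≈ -11.24 dB
∠G = 0.00° − 148.86° = -148.86°

At s = jω = j46:
pole (s+8): 8 + j46 → |·| = √(8²+46²) = √2180 ≈ 46.69, ∠ = arctan(46/8) ≈ 80.13°
pole (s+15): 15 + j46 → |·| = √(15²+46²) = √2341 ≈ 48.384, ∠ = arctan(46/15) ≈ 71.94°
|G| = 500 / 2259 ≈ 0.22134
Gain = 20 log₁₀(0.22134) ≈ -13.10 dB
∠G = 0.00° − 152.07° = -152.07°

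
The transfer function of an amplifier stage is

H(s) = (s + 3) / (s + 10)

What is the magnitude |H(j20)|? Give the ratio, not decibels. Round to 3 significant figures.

0.904

Substitute s = j20:
Numerator: (j20) + 3 = 3 + j20
Denominator: (j20) + 10 = 10 + j20
|N| = √(3² + 20²) ≈ 20.224, ∠N ≈ 81.47°
|D| = √(10² + 20²) ≈ 22.361, ∠D ≈ 63.43°
|H| = 20.224 / 22.361 ≈ 0.90443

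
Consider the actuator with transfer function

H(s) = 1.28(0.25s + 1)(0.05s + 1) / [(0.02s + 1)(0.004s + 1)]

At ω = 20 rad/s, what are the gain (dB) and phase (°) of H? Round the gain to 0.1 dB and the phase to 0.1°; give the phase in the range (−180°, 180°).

18.6 dB, 97.3°

At ω = 20 rad/s:
zero (1 + j20·0.25) = 1 + j5 → |·| ≈ 5.099, ∠ ≈ 78.69°
zero (1 + j20·0.05) = 1 + j1 → |·| ≈ 1.4142, ∠ ≈ 45.00°
pole (1 + j20·0.02) = 1 + j0.4 → |·| ≈ 1.077, ∠ ≈ 21.80°
pole (1 + j20·0.004) = 1 + j0.08 → |·| ≈ 1.0032, ∠ ≈ 4.57°
|H| = 1.28 · 5.099 · 1.4142 / (1.077 · 1.0032) ≈ 8.5428
Gain = 20 log₁₀(8.5428) ≈ 18.63 dB
∠H = (78.69° + 45.00°) − (21.80° + 4.57°) = 97.32°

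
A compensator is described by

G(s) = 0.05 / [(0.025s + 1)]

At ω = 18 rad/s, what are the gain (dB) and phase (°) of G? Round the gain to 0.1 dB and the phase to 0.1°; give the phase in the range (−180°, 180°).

At ω = 18 rad/s:
pole (1 + j18·0.025) = 1 + j0.45 → |·| ≈ 1.0966, ∠ ≈ 24.23°
|G| = 0.05 · 1 / (1.0966) ≈ 0.045595
Gain = 20 log₁₀(0.045595) ≈ -26.82 dB
∠G = (0°) − (24.23°) = -24.23°

-26.8 dB, -24.2°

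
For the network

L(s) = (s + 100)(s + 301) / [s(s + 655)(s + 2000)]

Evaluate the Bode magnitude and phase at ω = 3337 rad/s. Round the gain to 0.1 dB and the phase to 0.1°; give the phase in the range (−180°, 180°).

-71.9 dB, -54.8°

At s = jω = j3337:
zero (s+100): 100 + j3337 → |·| = √(100²+3337²) = √11145569 ≈ 3338.5, ∠ = arctan(3337/100) ≈ 88.28°
zero (s+301): 301 + j3337 → |·| = √(301²+3337²) = √11226170 ≈ 3350.5, ∠ = arctan(3337/301) ≈ 84.85°
pole (s+655): 655 + j3337 → |·| = √(655²+3337²) = √11564594 ≈ 3400.7, ∠ = arctan(3337/655) ≈ 78.89°
pole (s+2000): 2000 + j3337 → |·| = √(2000²+3337²) = √15135569 ≈ 3890.4, ∠ = arctan(3337/2000) ≈ 59.06°
pole at origin: |s| = 3337, ∠ = 90.00° (in denominator)
|L| = 1 · 1.1186e+07 / 4.4149e+10 ≈ 0.00025337
Gain = 20 log₁₀(0.00025337) ≈ -71.92 dB
∠L = 173.13° − 227.95° = -54.82°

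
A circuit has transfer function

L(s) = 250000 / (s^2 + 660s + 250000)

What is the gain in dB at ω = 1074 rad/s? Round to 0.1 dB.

-13.2 dB

At s = jω = j1074:
quadratic: (j1074)² + 660·j1074 + 250000 = -903476 + j708840 → |·| ≈ 1.1484e+06, ∠ ≈ 141.88°
|L| = 250000 / 1.1484e+06 ≈ 0.21769
Gain = 20 log₁₀(0.21769) ≈ -13.24 dB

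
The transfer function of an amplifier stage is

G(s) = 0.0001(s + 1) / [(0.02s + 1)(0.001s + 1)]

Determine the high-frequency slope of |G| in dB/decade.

-20 dB/decade

Each pole contributes −20 dB/decade at high frequency; each zero contributes +20 dB/decade.
Net: 1 zero(s) − 2 pole(s) → -20 dB/decade.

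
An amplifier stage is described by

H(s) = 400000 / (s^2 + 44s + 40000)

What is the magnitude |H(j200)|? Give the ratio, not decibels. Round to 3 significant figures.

At s = jω = j200:
quadratic: (j200)² + 44·j200 + 40000 = 0 + j8800 → |·| ≈ 8800, ∠ ≈ 90.00°
|H| = 400000 / 8800 ≈ 45.455

45.5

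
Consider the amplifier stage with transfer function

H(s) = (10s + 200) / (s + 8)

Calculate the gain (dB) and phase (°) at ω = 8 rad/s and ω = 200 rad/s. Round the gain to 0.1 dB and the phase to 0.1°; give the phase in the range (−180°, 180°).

ω = 8: 25.6 dB, -23.2°; ω = 200: 20.0 dB, -3.4°

Substitute s = j8:
Numerator: 10(j8) + 200 = 200 + j80
Denominator: (j8) + 8 = 8 + j8
|N| = √(200² + 80²) ≈ 215.41, ∠N ≈ 21.80°
|D| = √(8² + 8²) ≈ 11.314, ∠D ≈ 45.00°
|H| = 215.41 / 11.314 ≈ 19.039
Gain = 20 log₁₀(19.039) ≈ 25.59 dB
∠H = 21.80° − 45.00° = -23.20°

Substitute s = j200:
Numerator: 10(j200) + 200 = 200 + j2000
Denominator: (j200) + 8 = 8 + j200
|N| = √(200² + 2000²) ≈ 2010, ∠N ≈ 84.29°
|D| = √(8² + 200²) ≈ 200.16, ∠D ≈ 87.71°
|H| = 2010 / 200.16 ≈ 10.042
Gain = 20 log₁₀(10.042) ≈ 20.04 dB
∠H = 84.29° − 87.71° = -3.42°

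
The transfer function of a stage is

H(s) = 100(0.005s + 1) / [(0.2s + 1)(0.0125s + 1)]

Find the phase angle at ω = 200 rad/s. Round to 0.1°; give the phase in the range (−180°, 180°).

-111.8°

At ω = 200 rad/s:
zero (1 + j200·0.005) = 1 + j1 → |·| ≈ 1.4142, ∠ ≈ 45.00°
pole (1 + j200·0.2) = 1 + j40 → |·| ≈ 40.012, ∠ ≈ 88.57°
pole (1 + j200·0.0125) = 1 + j2.5 → |·| ≈ 2.6926, ∠ ≈ 68.20°
∠H = (45.00°) − (88.57° + 68.20°) = -111.77°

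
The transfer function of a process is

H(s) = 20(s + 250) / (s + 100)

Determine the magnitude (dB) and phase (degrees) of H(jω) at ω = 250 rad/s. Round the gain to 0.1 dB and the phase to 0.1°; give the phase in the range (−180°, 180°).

At s = jω = j250:
zero (s+250): 250 + j250 → |·| = √(250²+250²) = √125000 ≈ 353.55, ∠ = arctan(250/250) ≈ 45.00°
pole (s+100): 100 + j250 → |·| = √(100²+250²) = √72500 ≈ 269.26, ∠ = arctan(250/100) ≈ 68.20°
|H| = 20 · 353.55 / 269.26 ≈ 26.261
Gain = 20 log₁₀(26.261) ≈ 28.39 dB
∠H = 45.00° − 68.20° = -23.20°

28.4 dB, -23.2°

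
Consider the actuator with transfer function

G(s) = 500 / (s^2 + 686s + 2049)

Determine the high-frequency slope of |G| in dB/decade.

Each pole contributes −20 dB/decade at high frequency; each zero contributes +20 dB/decade.
Net: 0 zero(s) − 2 pole(s) → -40 dB/decade.

-40 dB/decade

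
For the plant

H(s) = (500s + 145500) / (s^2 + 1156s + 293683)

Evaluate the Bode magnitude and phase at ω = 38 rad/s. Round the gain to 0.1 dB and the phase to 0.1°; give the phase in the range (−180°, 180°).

Substitute s = j38:
Numerator: 500(j38) + 145500 = 145500 + j19000
Denominator: (j38)^2 + 1156(j38) + 293683 = 292239 + j43928
|N| = √(145500² + 19000²) ≈ 1.4674e+05, ∠N ≈ 7.44°
|D| = √(292239² + 43928²) ≈ 2.9552e+05, ∠D ≈ 8.55°
|H| = 1.4674e+05 / 2.9552e+05 ≈ 0.49655
Gain = 20 log₁₀(0.49655) ≈ -6.08 dB
∠H = 7.44° − 8.55° = -1.11°

-6.1 dB, -1.1°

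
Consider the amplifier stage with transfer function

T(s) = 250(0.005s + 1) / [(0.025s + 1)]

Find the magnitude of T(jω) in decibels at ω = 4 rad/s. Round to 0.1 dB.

47.9 dB

At ω = 4 rad/s:
zero (1 + j4·0.005) = 1 + j0.02 → |·| ≈ 1.0002, ∠ ≈ 1.15°
pole (1 + j4·0.025) = 1 + j0.1 → |·| ≈ 1.005, ∠ ≈ 5.71°
|T| = 250 · 1.0002 / (1.005) ≈ 248.81
Gain = 20 log₁₀(248.81) ≈ 47.92 dB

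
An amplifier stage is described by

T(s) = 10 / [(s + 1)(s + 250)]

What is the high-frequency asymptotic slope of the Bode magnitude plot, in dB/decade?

-40 dB/decade

Each pole contributes −20 dB/decade at high frequency; each zero contributes +20 dB/decade.
Net: 0 zero(s) − 2 pole(s) → -40 dB/decade.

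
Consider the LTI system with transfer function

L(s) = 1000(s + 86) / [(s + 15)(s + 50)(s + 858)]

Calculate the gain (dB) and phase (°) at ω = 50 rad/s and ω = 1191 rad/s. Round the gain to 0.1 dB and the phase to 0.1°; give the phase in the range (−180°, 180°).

ω = 50: -30.1 dB, -91.5°; ω = 1191: -64.8 dB, -145.2°

At s = jω = j50:
zero (s+86): 86 + j50 → |·| = √(86²+50²) = √9896 ≈ 99.479, ∠ = arctan(50/86) ≈ 30.17°
pole (s+15): 15 + j50 → |·| = √(15²+50²) = √2725 ≈ 52.202, ∠ = arctan(50/15) ≈ 73.30°
pole (s+50): 50 + j50 → |·| = √(50²+50²) = √5000 ≈ 70.711, ∠ = arctan(50/50) ≈ 45.00°
pole (s+858): 858 + j50 → |·| = √(858²+50²) = √738664 ≈ 859.46, ∠ = arctan(50/858) ≈ 3.34°
|L| = 1000 · 99.479 / 3.1725e+06 ≈ 0.031357
Gain = 20 log₁₀(0.031357) ≈ -30.07 dB
∠L = 30.17° − 121.64° = -91.47°

At s = jω = j1191:
zero (s+86): 86 + j1191 → |·| = √(86²+1191²) = √1425877 ≈ 1194.1, ∠ = arctan(1191/86) ≈ 85.87°
pole (s+15): 15 + j1191 → |·| = √(15²+1191²) = √1418706 ≈ 1191.1, ∠ = arctan(1191/15) ≈ 89.28°
pole (s+50): 50 + j1191 → |·| = √(50²+1191²) = √1420981 ≈ 1192, ∠ = arctan(1191/50) ≈ 87.60°
pole (s+858): 858 + j1191 → |·| = √(858²+1191²) = √2154645 ≈ 1467.9, ∠ = arctan(1191/858) ≈ 54.23°
|L| = 1000 · 1194.1 / 2.0841e+09 ≈ 0.00057296
Gain = 20 log₁₀(0.00057296) ≈ -64.84 dB
∠L = 85.87° − 231.11° = -145.24°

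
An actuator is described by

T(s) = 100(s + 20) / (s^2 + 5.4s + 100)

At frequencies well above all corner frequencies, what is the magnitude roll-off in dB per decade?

-20 dB/decade

Each pole contributes −20 dB/decade at high frequency; each zero contributes +20 dB/decade.
Net: 1 zero(s) − 2 pole(s) → -20 dB/decade.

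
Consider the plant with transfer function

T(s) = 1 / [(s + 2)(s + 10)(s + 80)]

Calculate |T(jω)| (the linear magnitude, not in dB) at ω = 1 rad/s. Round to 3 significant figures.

0.000556

At s = jω = j1:
pole (s+2): 2 + j1 → |·| = √(2²+1²) = √5 ≈ 2.2361, ∠ = arctan(1/2) ≈ 26.57°
pole (s+10): 10 + j1 → |·| = √(10²+1²) = √101 ≈ 10.05, ∠ = arctan(1/10) ≈ 5.71°
pole (s+80): 80 + j1 → |·| = √(80²+1²) = √6401 ≈ 80.006, ∠ = arctan(1/80) ≈ 0.72°
|T| = 1 / 1798 ≈ 0.00055617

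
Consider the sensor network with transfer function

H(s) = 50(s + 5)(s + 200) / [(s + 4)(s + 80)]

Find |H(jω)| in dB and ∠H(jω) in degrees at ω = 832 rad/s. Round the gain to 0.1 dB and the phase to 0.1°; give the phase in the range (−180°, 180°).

At s = jω = j832:
zero (s+5): 5 + j832 → |·| = √(5²+832²) = √692249 ≈ 832.02, ∠ = arctan(832/5) ≈ 89.66°
zero (s+200): 200 + j832 → |·| = √(200²+832²) = √732224 ≈ 855.7, ∠ = arctan(832/200) ≈ 76.48°
pole (s+4): 4 + j832 → |·| = √(4²+832²) = √692240 ≈ 832.01, ∠ = arctan(832/4) ≈ 89.72°
pole (s+80): 80 + j832 → |·| = √(80²+832²) = √698624 ≈ 835.84, ∠ = arctan(832/80) ≈ 84.51°
|H| = 50 · 7.1196e+05 / 6.9543e+05 ≈ 51.188
Gain = 20 log₁₀(51.188) ≈ 34.18 dB
∠H = 166.14° − 174.23° = -8.09°

34.2 dB, -8.1°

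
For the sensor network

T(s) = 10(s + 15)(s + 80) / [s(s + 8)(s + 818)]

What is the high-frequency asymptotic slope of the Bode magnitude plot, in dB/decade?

-20 dB/decade

Each pole contributes −20 dB/decade at high frequency; each zero contributes +20 dB/decade.
Net: 2 zero(s) − 3 pole(s) → -20 dB/decade.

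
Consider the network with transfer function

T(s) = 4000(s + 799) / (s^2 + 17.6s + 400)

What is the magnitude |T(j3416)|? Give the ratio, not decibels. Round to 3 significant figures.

1.20

At s = jω = j3416:
zero (s+799): 799 + j3416 → |·| = √(799²+3416²) = √12307457 ≈ 3508.2, ∠ = arctan(3416/799) ≈ 76.84°
quadratic: (j3416)² + 17.6·j3416 + 400 = -11668656 + j60121.6 → |·| ≈ 1.1669e+07, ∠ ≈ 179.70°
|T| = 4000 · 3508.2 / 1.1669e+07 ≈ 1.2026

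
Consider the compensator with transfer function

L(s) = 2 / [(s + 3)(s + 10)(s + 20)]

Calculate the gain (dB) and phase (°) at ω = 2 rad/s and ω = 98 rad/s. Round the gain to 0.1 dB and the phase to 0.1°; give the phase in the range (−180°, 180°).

ω = 2: -51.4 dB, -50.7°; ω = 98: -113.7 dB, 109.1°

At s = jω = j2:
pole (s+3): 3 + j2 → |·| = √(3²+2²) = √13 ≈ 3.6056, ∠ = arctan(2/3) ≈ 33.69°
pole (s+10): 10 + j2 → |·| = √(10²+2²) = √104 ≈ 10.198, ∠ = arctan(2/10) ≈ 11.31°
pole (s+20): 20 + j2 → |·| = √(20²+2²) = √404 ≈ 20.1, ∠ = arctan(2/20) ≈ 5.71°
|L| = 2 / 739.08 ≈ 0.0027061
Gain = 20 log₁₀(0.0027061) ≈ -51.35 dB
∠L = 0.00° − 50.71° = -50.71°

At s = jω = j98:
pole (s+3): 3 + j98 → |·| = √(3²+98²) = √9613 ≈ 98.046, ∠ = arctan(98/3) ≈ 88.25°
pole (s+10): 10 + j98 → |·| = √(10²+98²) = √9704 ≈ 98.509, ∠ = arctan(98/10) ≈ 84.17°
pole (s+20): 20 + j98 → |·| = √(20²+98²) = √10004 ≈ 100.02, ∠ = arctan(98/20) ≈ 78.47°
|L| = 2 / 9.6603e+05 ≈ 2.0703e-06
Gain = 20 log₁₀(2.0703e-06) ≈ -113.68 dB
∠L = 0.00° − 250.89° = -250.89° ≡ 109.11° (principal value)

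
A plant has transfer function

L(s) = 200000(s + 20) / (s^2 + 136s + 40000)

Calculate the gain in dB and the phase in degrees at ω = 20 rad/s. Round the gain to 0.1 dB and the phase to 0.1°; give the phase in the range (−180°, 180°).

At s = jω = j20:
zero (s+20): 20 + j20 → |·| = √(20²+20²) = √800 ≈ 28.284, ∠ = arctan(20/20) ≈ 45.00°
quadratic: (j20)² + 136·j20 + 40000 = 39600 + j2720 → |·| ≈ 39693, ∠ ≈ 3.93°
|L| = 200000 · 28.284 / 39693 ≈ 142.51
Gain = 20 log₁₀(142.51) ≈ 43.08 dB
∠L = 45.00° − 3.93° = 41.07°

43.1 dB, 41.1°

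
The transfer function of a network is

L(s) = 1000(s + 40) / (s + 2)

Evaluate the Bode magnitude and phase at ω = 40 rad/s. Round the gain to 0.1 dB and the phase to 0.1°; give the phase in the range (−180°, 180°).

63.0 dB, -42.1°

At s = jω = j40:
zero (s+40): 40 + j40 → |·| = √(40²+40²) = √3200 ≈ 56.569, ∠ = arctan(40/40) ≈ 45.00°
pole (s+2): 2 + j40 → |·| = √(2²+40²) = √1604 ≈ 40.05, ∠ = arctan(40/2) ≈ 87.14°
|L| = 1000 · 56.569 / 40.05 ≈ 1412.5
Gain = 20 log₁₀(1412.5) ≈ 63.00 dB
∠L = 45.00° − 87.14° = -42.14°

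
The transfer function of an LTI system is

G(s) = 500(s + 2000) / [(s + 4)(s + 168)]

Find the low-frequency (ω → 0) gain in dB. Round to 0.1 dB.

G(0) = 500·2000 / (4·168) ≈ 1488.1
20 log₁₀(1488.1) ≈ 63.45 dB

63.5 dB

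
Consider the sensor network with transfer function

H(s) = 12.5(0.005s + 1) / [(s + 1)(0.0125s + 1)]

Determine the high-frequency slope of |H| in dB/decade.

-20 dB/decade

Each pole contributes −20 dB/decade at high frequency; each zero contributes +20 dB/decade.
Net: 1 zero(s) − 2 pole(s) → -20 dB/decade.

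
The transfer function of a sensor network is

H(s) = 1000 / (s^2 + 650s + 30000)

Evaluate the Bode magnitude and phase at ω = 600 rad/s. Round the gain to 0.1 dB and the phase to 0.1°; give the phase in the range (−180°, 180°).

-54.2 dB, -130.2°

Substitute s = j600:
Numerator: 1000 = 1000 + j0
Denominator: (j600)^2 + 650(j600) + 30000 = -330000 + j390000
|N| = √(1000² + 0²) ≈ 1000, ∠N ≈ 0.00°
|D| = √(330000² + 390000²) ≈ 5.1088e+05, ∠D ≈ 130.24°
|H| = 1000 / 5.1088e+05 ≈ 0.0019574
Gain = 20 log₁₀(0.0019574) ≈ -54.17 dB
∠H = 0.00° − 130.24° = -130.24°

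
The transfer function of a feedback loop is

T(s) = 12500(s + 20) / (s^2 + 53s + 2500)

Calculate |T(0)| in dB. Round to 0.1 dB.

40.0 dB

T(0) = 12500·20 / 2500 = 100
20 log₁₀(100) ≈ 40.00 dB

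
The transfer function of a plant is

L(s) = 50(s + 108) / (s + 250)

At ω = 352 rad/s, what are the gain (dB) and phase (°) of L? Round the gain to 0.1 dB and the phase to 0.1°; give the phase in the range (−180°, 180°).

At s = jω = j352:
zero (s+108): 108 + j352 → |·| = √(108²+352²) = √135568 ≈ 368.2, ∠ = arctan(352/108) ≈ 72.94°
pole (s+250): 250 + j352 → |·| = √(250²+352²) = √186404 ≈ 431.75, ∠ = arctan(352/250) ≈ 54.62°
|L| = 50 · 368.2 / 431.75 ≈ 42.64
Gain = 20 log₁₀(42.64) ≈ 32.60 dB
∠L = 72.94° − 54.62° = 18.32°

32.6 dB, 18.3°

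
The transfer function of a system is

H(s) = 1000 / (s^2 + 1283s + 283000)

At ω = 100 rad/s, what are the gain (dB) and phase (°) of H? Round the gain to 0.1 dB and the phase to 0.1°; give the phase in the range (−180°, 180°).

-49.6 dB, -25.2°

Substitute s = j100:
Numerator: 1000 = 1000 + j0
Denominator: (j100)^2 + 1283(j100) + 283000 = 273000 + j128300
|N| = √(1000² + 0²) ≈ 1000, ∠N ≈ 0.00°
|D| = √(273000² + 128300²) ≈ 3.0165e+05, ∠D ≈ 25.17°
|H| = 1000 / 3.0165e+05 ≈ 0.0033151
Gain = 20 log₁₀(0.0033151) ≈ -49.59 dB
∠H = 0.00° − 25.17° = -25.17°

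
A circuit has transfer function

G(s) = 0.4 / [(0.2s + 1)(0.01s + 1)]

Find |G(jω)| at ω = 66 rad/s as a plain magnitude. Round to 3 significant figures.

0.0252

At ω = 66 rad/s:
pole (1 + j66·0.2) = 1 + j13.2 → |·| ≈ 13.238, ∠ ≈ 85.67°
pole (1 + j66·0.01) = 1 + j0.66 → |·| ≈ 1.1982, ∠ ≈ 33.42°
|G| = 0.4 · 1 / (13.238 · 1.1982) ≈ 0.025218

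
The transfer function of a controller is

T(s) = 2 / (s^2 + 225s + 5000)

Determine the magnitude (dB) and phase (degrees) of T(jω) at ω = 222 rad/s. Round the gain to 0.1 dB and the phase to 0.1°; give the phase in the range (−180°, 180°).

-90.5 dB, -131.6°

Substitute s = j222:
Numerator: 2 = 2 + j0
Denominator: (j222)^2 + 225(j222) + 5000 = -44284 + j49950
|N| = √(2² + 0²) ≈ 2, ∠N ≈ 0.00°
|D| = √(44284² + 49950²) ≈ 66754, ∠D ≈ 131.56°
|T| = 2 / 66754 ≈ 2.9961e-05
Gain = 20 log₁₀(2.9961e-05) ≈ -90.47 dB
∠T = 0.00° − 131.56° = -131.56°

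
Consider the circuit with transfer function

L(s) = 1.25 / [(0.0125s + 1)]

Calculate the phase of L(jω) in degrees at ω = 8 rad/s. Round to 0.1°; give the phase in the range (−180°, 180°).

At ω = 8 rad/s:
pole (1 + j8·0.0125) = 1 + j0.1 → |·| ≈ 1.005, ∠ ≈ 5.71°
∠L = (0°) − (5.71°) = -5.71°

-5.7°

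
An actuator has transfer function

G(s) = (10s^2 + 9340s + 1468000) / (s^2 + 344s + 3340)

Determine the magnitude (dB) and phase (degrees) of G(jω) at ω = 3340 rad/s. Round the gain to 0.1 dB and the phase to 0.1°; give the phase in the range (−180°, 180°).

20.2 dB, -9.9°

Substitute s = j3340:
Numerator: 10(j3340)^2 + 9340(j3340) + 1468000 = -110088000 + j31195600
Denominator: (j3340)^2 + 344(j3340) + 3340 = -11152260 + j1148960
|N| = √(110088000² + 31195600²) ≈ 1.1442e+08, ∠N ≈ 164.18°
|D| = √(11152260² + 1148960²) ≈ 1.1211e+07, ∠D ≈ 174.12°
|G| = 1.1442e+08 / 1.1211e+07 ≈ 10.206
Gain = 20 log₁₀(10.206) ≈ 20.18 dB
∠G = 164.18° − 174.12° = -9.94°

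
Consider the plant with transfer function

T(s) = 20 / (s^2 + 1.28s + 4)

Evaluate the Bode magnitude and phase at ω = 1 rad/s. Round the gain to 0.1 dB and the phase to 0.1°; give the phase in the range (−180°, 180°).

At s = jω = j1:
quadratic: (j1)² + 1.28·j1 + 4 = 3 + j1.28 → |·| ≈ 3.2617, ∠ ≈ 23.11°
|T| = 20 / 3.2617 ≈ 6.1318
Gain = 20 log₁₀(6.1318) ≈ 15.75 dB
∠T = 0.00° − 23.11° = -23.11°

15.8 dB, -23.1°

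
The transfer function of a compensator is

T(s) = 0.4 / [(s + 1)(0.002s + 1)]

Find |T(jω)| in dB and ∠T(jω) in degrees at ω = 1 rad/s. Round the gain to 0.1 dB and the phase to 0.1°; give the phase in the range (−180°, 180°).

At ω = 1 rad/s:
pole (1 + j1·1) = 1 + j1 → |·| ≈ 1.4142, ∠ ≈ 45.00°
pole (1 + j1·0.002) = 1 + j0.002 → |·| ≈ 1, ∠ ≈ 0.11°
|T| = 0.4 · 1 / (1.4142 · 1) ≈ 0.28285
Gain = 20 log₁₀(0.28285) ≈ -10.97 dB
∠T = (0°) − (45.00° + 0.11°) = -45.11°

-11.0 dB, -45.1°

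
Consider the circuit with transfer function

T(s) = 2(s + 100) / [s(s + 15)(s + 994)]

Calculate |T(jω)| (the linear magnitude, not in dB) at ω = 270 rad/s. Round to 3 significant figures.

At s = jω = j270:
zero (s+100): 100 + j270 → |·| = √(100²+270²) = √82900 ≈ 287.92, ∠ = arctan(270/100) ≈ 69.68°
pole (s+15): 15 + j270 → |·| = √(15²+270²) = √73125 ≈ 270.42, ∠ = arctan(270/15) ≈ 86.82°
pole (s+994): 994 + j270 → |·| = √(994²+270²) = √1060936 ≈ 1030, ∠ = arctan(270/994) ≈ 15.20°
pole at origin: |s| = 270, ∠ = 90.00° (in denominator)
|T| = 2 · 287.92 / 7.5204e+07 ≈ 7.657e-06

7.66e-06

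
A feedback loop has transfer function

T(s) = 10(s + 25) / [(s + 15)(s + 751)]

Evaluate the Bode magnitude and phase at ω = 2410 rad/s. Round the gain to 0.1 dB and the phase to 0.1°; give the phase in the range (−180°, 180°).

At s = jω = j2410:
zero (s+25): 25 + j2410 → |·| = √(25²+2410²) = √5808725 ≈ 2410.1, ∠ = arctan(2410/25) ≈ 89.41°
pole (s+15): 15 + j2410 → |·| = √(15²+2410²) = √5808325 ≈ 2410, ∠ = arctan(2410/15) ≈ 89.64°
pole (s+751): 751 + j2410 → |·| = √(751²+2410²) = √6372101 ≈ 2524.3, ∠ = arctan(2410/751) ≈ 72.69°
|T| = 10 · 2410.1 / 6.0836e+06 ≈ 0.0039616
Gain = 20 log₁₀(0.0039616) ≈ -48.04 dB
∠T = 89.41° − 162.33° = -72.92°

-48.0 dB, -72.9°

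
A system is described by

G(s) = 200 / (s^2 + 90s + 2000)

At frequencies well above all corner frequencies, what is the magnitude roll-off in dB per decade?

Each pole contributes −20 dB/decade at high frequency; each zero contributes +20 dB/decade.
Net: 0 zero(s) − 2 pole(s) → -40 dB/decade.

-40 dB/decade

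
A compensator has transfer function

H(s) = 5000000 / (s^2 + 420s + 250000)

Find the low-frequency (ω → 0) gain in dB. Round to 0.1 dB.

H(0) = 5000000 / 250000 = 20
20 log₁₀(20) ≈ 26.02 dB

26.0 dB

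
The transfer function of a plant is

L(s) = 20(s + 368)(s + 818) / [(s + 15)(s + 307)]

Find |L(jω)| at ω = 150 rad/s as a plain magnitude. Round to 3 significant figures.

At s = jω = j150:
zero (s+368): 368 + j150 → |·| = √(368²+150²) = √157924 ≈ 397.4, ∠ = arctan(150/368) ≈ 22.18°
zero (s+818): 818 + j150 → |·| = √(818²+150²) = √691624 ≈ 831.64, ∠ = arctan(150/818) ≈ 10.39°
pole (s+15): 15 + j150 → |·| = √(15²+150²) = √22725 ≈ 150.75, ∠ = arctan(150/15) ≈ 84.29°
pole (s+307): 307 + j150 → |·| = √(307²+150²) = √116749 ≈ 341.69, ∠ = arctan(150/307) ≈ 26.04°
|L| = 20 · 3.3049e+05 / 51510 ≈ 128.32

128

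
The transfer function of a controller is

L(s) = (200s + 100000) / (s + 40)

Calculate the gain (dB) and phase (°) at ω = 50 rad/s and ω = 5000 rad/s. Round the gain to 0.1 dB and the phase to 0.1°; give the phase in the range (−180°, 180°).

ω = 50: 63.9 dB, -45.6°; ω = 5000: 46.1 dB, -5.3°

Substitute s = j50:
Numerator: 200(j50) + 100000 = 100000 + j10000
Denominator: (j50) + 40 = 40 + j50
|N| = √(100000² + 10000²) ≈ 1.005e+05, ∠N ≈ 5.71°
|D| = √(40² + 50²) ≈ 64.031, ∠D ≈ 51.34°
|L| = 1.005e+05 / 64.031 ≈ 1569.6
Gain = 20 log₁₀(1569.6) ≈ 63.92 dB
∠L = 5.71° − 51.34° = -45.63°

Substitute s = j5000:
Numerator: 200(j5000) + 100000 = 100000 + j1000000
Denominator: (j5000) + 40 = 40 + j5000
|N| = √(100000² + 1000000²) ≈ 1.005e+06, ∠N ≈ 84.29°
|D| = √(40² + 5000²) ≈ 5000.2, ∠D ≈ 89.54°
|L| = 1.005e+06 / 5000.2 ≈ 200.99
Gain = 20 log₁₀(200.99) ≈ 46.06 dB
∠L = 84.29° − 89.54° = -5.25°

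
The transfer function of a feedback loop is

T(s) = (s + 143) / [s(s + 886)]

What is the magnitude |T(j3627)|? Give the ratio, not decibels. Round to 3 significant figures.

0.000268

At s = jω = j3627:
zero (s+143): 143 + j3627 → |·| = √(143²+3627²) = √13175578 ≈ 3629.8, ∠ = arctan(3627/143) ≈ 87.74°
pole (s+886): 886 + j3627 → |·| = √(886²+3627²) = √13940125 ≈ 3733.6, ∠ = arctan(3627/886) ≈ 76.27°
pole at origin: |s| = 3627, ∠ = 90.00° (in denominator)
|T| = 1 · 3629.8 / 1.3542e+07 ≈ 0.00026804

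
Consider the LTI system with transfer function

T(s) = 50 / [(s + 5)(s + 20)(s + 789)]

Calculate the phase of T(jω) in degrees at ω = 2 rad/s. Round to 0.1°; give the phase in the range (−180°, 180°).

-27.7°

At s = jω = j2:
pole (s+5): 5 + j2 → |·| = √(5²+2²) = √29 ≈ 5.3852, ∠ = arctan(2/5) ≈ 21.80°
pole (s+20): 20 + j2 → |·| = √(20²+2²) = √404 ≈ 20.1, ∠ = arctan(2/20) ≈ 5.71°
pole (s+789): 789 + j2 → |·| = √(789²+2²) = √622525 ≈ 789, ∠ = arctan(2/789) ≈ 0.15°
∠T = 0.00° − 27.66° = -27.66°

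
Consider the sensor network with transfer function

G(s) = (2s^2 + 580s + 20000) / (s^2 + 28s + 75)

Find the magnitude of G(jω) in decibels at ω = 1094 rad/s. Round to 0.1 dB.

6.2 dB

Substitute s = j1094:
Numerator: 2(j1094)^2 + 580(j1094) + 20000 = -2373672 + j634520
Denominator: (j1094)^2 + 28(j1094) + 75 = -1196761 + j30632
|N| = √(2373672² + 634520²) ≈ 2.457e+06, ∠N ≈ 165.03°
|D| = √(1196761² + 30632²) ≈ 1.1972e+06, ∠D ≈ 178.53°
|G| = 2.457e+06 / 1.1972e+06 ≈ 2.0523
Gain = 20 log₁₀(2.0523) ≈ 6.24 dB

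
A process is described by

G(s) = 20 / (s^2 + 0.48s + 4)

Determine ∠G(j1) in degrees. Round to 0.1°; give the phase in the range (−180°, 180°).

At s = jω = j1:
quadratic: (j1)² + 0.48·j1 + 4 = 3 + j0.48 → |·| ≈ 3.0382, ∠ ≈ 9.09°
∠G = 0.00° − 9.09° = -9.09°

-9.1°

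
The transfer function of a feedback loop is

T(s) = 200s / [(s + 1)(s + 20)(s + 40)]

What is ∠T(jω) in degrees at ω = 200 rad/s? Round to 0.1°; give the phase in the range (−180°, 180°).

At s = jω = j200:
zero at origin: s = j200 → |·| = 200, ∠ = 90.00°
pole (s+1): 1 + j200 → |·| = √(1²+200²) = √40001 ≈ 200, ∠ = arctan(200/1) ≈ 89.71°
pole (s+20): 20 + j200 → |·| = √(20²+200²) = √40400 ≈ 201, ∠ = arctan(200/20) ≈ 84.29°
pole (s+40): 40 + j200 → |·| = √(40²+200²) = √41600 ≈ 203.96, ∠ = arctan(200/40) ≈ 78.69°
∠T = 90.00° − 252.69° = -162.69°

-162.7°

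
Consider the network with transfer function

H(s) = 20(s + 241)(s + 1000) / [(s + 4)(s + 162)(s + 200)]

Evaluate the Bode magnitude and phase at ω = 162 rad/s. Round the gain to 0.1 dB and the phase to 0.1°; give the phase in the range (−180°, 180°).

-4.2 dB, -129.5°

At s = jω = j162:
zero (s+241): 241 + j162 → |·| = √(241²+162²) = √84325 ≈ 290.39, ∠ = arctan(162/241) ≈ 33.91°
zero (s+1000): 1000 + j162 → |·| = √(1000²+162²) = √1026244 ≈ 1013, ∠ = arctan(162/1000) ≈ 9.20°
pole (s+4): 4 + j162 → |·| = √(4²+162²) = √26260 ≈ 162.05, ∠ = arctan(162/4) ≈ 88.59°
pole (s+162): 162 + j162 → |·| = √(162²+162²) = √52488 ≈ 229.1, ∠ = arctan(162/162) ≈ 45.00°
pole (s+200): 200 + j162 → |·| = √(200²+162²) = √66244 ≈ 257.38, ∠ = arctan(162/200) ≈ 39.01°
|H| = 20 · 2.9417e+05 / 9.5554e+06 ≈ 0.61571
Gain = 20 log₁₀(0.61571) ≈ -4.21 dB
∠H = 43.11° − 172.60° = -129.49°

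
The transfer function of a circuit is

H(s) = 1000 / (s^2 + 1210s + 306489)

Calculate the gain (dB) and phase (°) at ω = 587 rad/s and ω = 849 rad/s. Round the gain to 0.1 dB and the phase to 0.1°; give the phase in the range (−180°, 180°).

Substitute s = j587:
Numerator: 1000 = 1000 + j0
Denominator: (j587)^2 + 1210(j587) + 306489 = -38080 + j710270
|N| = √(1000² + 0²) ≈ 1000, ∠N ≈ 0.00°
|D| = √(38080² + 710270²) ≈ 7.1129e+05, ∠D ≈ 93.07°
|H| = 1000 / 7.1129e+05 ≈ 0.0014059
Gain = 20 log₁₀(0.0014059) ≈ -57.04 dB
∠H = 0.00° − 93.07° = -93.07°

Substitute s = j849:
Numerator: 1000 = 1000 + j0
Denominator: (j849)^2 + 1210(j849) + 306489 = -414312 + j1027290
|N| = √(1000² + 0²) ≈ 1000, ∠N ≈ 0.00°
|D| = √(414312² + 1027290²) ≈ 1.1077e+06, ∠D ≈ 111.96°
|H| = 1000 / 1.1077e+06 ≈ 0.00090277
Gain = 20 log₁₀(0.00090277) ≈ -60.89 dB
∠H = 0.00° − 111.96° = -111.96°

ω = 587: -57.0 dB, -93.1°; ω = 849: -60.9 dB, -112.0°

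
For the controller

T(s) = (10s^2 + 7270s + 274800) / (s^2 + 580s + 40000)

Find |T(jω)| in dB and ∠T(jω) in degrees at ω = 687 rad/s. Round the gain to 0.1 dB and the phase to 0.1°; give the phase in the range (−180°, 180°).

Substitute s = j687:
Numerator: 10(j687)^2 + 7270(j687) + 274800 = -4444890 + j4994490
Denominator: (j687)^2 + 580(j687) + 40000 = -431969 + j398460
|N| = √(4444890² + 4994490²) ≈ 6.686e+06, ∠N ≈ 131.67°
|D| = √(431969² + 398460²) ≈ 5.8768e+05, ∠D ≈ 137.31°
|T| = 6.686e+06 / 5.8768e+05 ≈ 11.377
Gain = 20 log₁₀(11.377) ≈ 21.12 dB
∠T = 131.67° − 137.31° = -5.64°

21.1 dB, -5.6°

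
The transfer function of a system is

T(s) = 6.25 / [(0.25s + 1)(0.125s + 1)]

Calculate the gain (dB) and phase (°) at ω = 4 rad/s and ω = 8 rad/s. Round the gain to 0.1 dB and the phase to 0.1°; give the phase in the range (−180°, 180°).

At ω = 4 rad/s:
pole (1 + j4·0.25) = 1 + j1 → |·| ≈ 1.4142, ∠ ≈ 45.00°
pole (1 + j4·0.125) = 1 + j0.5 → |·| ≈ 1.118, ∠ ≈ 26.57°
|T| = 6.25 · 1 / (1.4142 · 1.118) ≈ 3.953
Gain = 20 log₁₀(3.953) ≈ 11.94 dB
∠T = (0°) − (45.00° + 26.57°) = -71.57°

At ω = 8 rad/s:
pole (1 + j8·0.25) = 1 + j2 → |·| ≈ 2.2361, ∠ ≈ 63.43°
pole (1 + j8·0.125) = 1 + j1 → |·| ≈ 1.4142, ∠ ≈ 45.00°
|T| = 6.25 · 1 / (2.2361 · 1.4142) ≈ 1.9764
Gain = 20 log₁₀(1.9764) ≈ 5.92 dB
∠T = (0°) − (63.43° + 45.00°) = -108.43°

ω = 4: 11.9 dB, -71.6°; ω = 8: 5.9 dB, -108.4°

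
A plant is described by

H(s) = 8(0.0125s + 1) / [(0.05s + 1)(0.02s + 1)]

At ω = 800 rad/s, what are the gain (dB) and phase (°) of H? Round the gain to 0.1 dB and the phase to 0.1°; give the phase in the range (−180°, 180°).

At ω = 800 rad/s:
zero (1 + j800·0.0125) = 1 + j10 → |·| ≈ 10.05, ∠ ≈ 84.29°
pole (1 + j800·0.05) = 1 + j40 → |·| ≈ 40.012, ∠ ≈ 88.57°
pole (1 + j800·0.02) = 1 + j16 → |·| ≈ 16.031, ∠ ≈ 86.42°
|H| = 8 · 10.05 / (40.012 · 16.031) ≈ 0.12534
Gain = 20 log₁₀(0.12534) ≈ -18.04 dB
∠H = (84.29°) − (88.57° + 86.42°) = -90.70°

-18.0 dB, -90.7°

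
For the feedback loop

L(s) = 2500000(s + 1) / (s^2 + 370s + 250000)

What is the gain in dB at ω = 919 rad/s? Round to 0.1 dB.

At s = jω = j919:
zero (s+1): 1 + j919 → |·| = √(1²+919²) = √844562 ≈ 919, ∠ = arctan(919/1) ≈ 89.94°
quadratic: (j919)² + 370·j919 + 250000 = -594561 + j340030 → |·| ≈ 6.8493e+05, ∠ ≈ 150.23°
|L| = 2500000 · 919 / 6.8493e+05 ≈ 3354.4
Gain = 20 log₁₀(3354.4) ≈ 70.51 dB

70.5 dB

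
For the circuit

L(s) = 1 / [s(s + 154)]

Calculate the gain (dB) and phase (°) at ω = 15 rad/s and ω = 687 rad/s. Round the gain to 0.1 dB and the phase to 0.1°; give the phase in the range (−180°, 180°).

At s = jω = j15:
pole (s+154): 154 + j15 → |·| = √(154²+15²) = √23941 ≈ 154.73, ∠ = arctan(15/154) ≈ 5.56°
pole at origin: |s| = 15, ∠ = 90.00° (in denominator)
|L| = 1 / 2320.9 ≈ 0.00043087
Gain = 20 log₁₀(0.00043087) ≈ -67.31 dB
∠L = 0.00° − 95.56° = -95.56°

At s = jω = j687:
pole (s+154): 154 + j687 → |·| = √(154²+687²) = √495685 ≈ 704.05, ∠ = arctan(687/154) ≈ 77.37°
pole at origin: |s| = 687, ∠ = 90.00° (in denominator)
|L| = 1 / 4.8368e+05 ≈ 2.0675e-06
Gain = 20 log₁₀(2.0675e-06) ≈ -113.69 dB
∠L = 0.00° − 167.37° = -167.37°

ω = 15: -67.3 dB, -95.6°; ω = 687: -113.7 dB, -167.4°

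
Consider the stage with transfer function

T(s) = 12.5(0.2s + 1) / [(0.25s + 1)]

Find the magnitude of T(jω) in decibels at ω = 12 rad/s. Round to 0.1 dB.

20.2 dB

At ω = 12 rad/s:
zero (1 + j12·0.2) = 1 + j2.4 → |·| ≈ 2.6, ∠ ≈ 67.38°
pole (1 + j12·0.25) = 1 + j3 → |·| ≈ 3.1623, ∠ ≈ 71.57°
|T| = 12.5 · 2.6 / (3.1623) ≈ 10.277
Gain = 20 log₁₀(10.277) ≈ 20.24 dB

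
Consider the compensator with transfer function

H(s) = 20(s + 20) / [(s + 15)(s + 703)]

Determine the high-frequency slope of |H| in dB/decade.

-20 dB/decade

Each pole contributes −20 dB/decade at high frequency; each zero contributes +20 dB/decade.
Net: 1 zero(s) − 2 pole(s) → -20 dB/decade.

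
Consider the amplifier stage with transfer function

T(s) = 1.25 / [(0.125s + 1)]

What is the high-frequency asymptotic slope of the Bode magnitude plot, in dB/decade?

-20 dB/decade

Each pole contributes −20 dB/decade at high frequency; each zero contributes +20 dB/decade.
Net: 0 zero(s) − 1 pole(s) → -20 dB/decade.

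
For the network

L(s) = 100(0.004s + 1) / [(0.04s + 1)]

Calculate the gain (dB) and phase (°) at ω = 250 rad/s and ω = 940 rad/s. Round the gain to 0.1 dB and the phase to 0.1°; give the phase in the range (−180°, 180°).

ω = 250: 23.0 dB, -39.3°; ω = 940: 20.3 dB, -13.4°

At ω = 250 rad/s:
zero (1 + j250·0.004) = 1 + j1 → |·| ≈ 1.4142, ∠ ≈ 45.00°
pole (1 + j250·0.04) = 1 + j10 → |·| ≈ 10.05, ∠ ≈ 84.29°
|L| = 100 · 1.4142 / (10.05) ≈ 14.072
Gain = 20 log₁₀(14.072) ≈ 22.97 dB
∠L = (45.00°) − (84.29°) = -39.29°

At ω = 940 rad/s:
zero (1 + j940·0.004) = 1 + j3.76 → |·| ≈ 3.8907, ∠ ≈ 75.11°
pole (1 + j940·0.04) = 1 + j37.6 → |·| ≈ 37.613, ∠ ≈ 88.48°
|L| = 100 · 3.8907 / (37.613) ≈ 10.344
Gain = 20 log₁₀(10.344) ≈ 20.29 dB
∠L = (75.11°) − (88.48°) = -13.37°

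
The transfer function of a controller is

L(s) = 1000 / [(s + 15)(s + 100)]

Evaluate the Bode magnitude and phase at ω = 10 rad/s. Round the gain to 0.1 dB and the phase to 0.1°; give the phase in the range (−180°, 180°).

At s = jω = j10:
pole (s+15): 15 + j10 → |·| = √(15²+10²) = √325 ≈ 18.028, ∠ = arctan(10/15) ≈ 33.69°
pole (s+100): 100 + j10 → |·| = √(100²+10²) = √10100 ≈ 100.5, ∠ = arctan(10/100) ≈ 5.71°
|L| = 1000 / 1811.8 ≈ 0.55194
Gain = 20 log₁₀(0.55194) ≈ -5.16 dB
∠L = 0.00° − 39.40° = -39.40°

-5.2 dB, -39.4°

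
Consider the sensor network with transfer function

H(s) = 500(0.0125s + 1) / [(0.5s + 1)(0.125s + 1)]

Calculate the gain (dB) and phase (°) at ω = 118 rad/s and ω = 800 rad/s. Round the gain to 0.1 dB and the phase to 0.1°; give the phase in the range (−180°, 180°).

At ω = 118 rad/s:
zero (1 + j118·0.0125) = 1 + j1.475 → |·| ≈ 1.782, ∠ ≈ 55.86°
pole (1 + j118·0.5) = 1 + j59 → |·| ≈ 59.008, ∠ ≈ 89.03°
pole (1 + j118·0.125) = 1 + j14.75 → |·| ≈ 14.784, ∠ ≈ 86.12°
|H| = 500 · 1.782 / (59.008 · 14.784) ≈ 1.0214
Gain = 20 log₁₀(1.0214) ≈ 0.18 dB
∠H = (55.86°) − (89.03° + 86.12°) = -119.29°

At ω = 800 rad/s:
zero (1 + j800·0.0125) = 1 + j10 → |·| ≈ 10.05, ∠ ≈ 84.29°
pole (1 + j800·0.5) = 1 + j400 → |·| ≈ 400, ∠ ≈ 89.86°
pole (1 + j800·0.125) = 1 + j100 → |·| ≈ 100, ∠ ≈ 89.43°
|H| = 500 · 10.05 / (400 · 100) ≈ 0.12562
Gain = 20 log₁₀(0.12562) ≈ -18.02 dB
∠H = (84.29°) − (89.86° + 89.43°) = -95.00°

ω = 118: 0.2 dB, -119.3°; ω = 800: -18.0 dB, -95.0°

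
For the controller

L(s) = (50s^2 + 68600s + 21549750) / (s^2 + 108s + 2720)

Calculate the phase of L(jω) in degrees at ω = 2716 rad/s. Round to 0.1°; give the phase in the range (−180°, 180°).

Substitute s = j2716:
Numerator: 50(j2716)^2 + 68600(j2716) + 21549750 = -347283050 + j186317600
Denominator: (j2716)^2 + 108(j2716) + 2720 = -7373936 + j293328
|N| = √(347283050² + 186317600²) ≈ 3.9411e+08, ∠N ≈ 151.79°
|D| = √(7373936² + 293328²) ≈ 7.3798e+06, ∠D ≈ 177.72°
∠L = 151.79° − 177.72° = -25.93°

-25.9°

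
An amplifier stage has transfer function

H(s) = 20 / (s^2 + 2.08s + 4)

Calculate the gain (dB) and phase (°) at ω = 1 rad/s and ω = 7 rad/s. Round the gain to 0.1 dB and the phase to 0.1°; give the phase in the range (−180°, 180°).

At s = jω = j1:
quadratic: (j1)² + 2.08·j1 + 4 = 3 + j2.08 → |·| ≈ 3.6505, ∠ ≈ 34.73°
|H| = 20 / 3.6505 ≈ 5.4787
Gain = 20 log₁₀(5.4787) ≈ 14.77 dB
∠H = 0.00° − 34.73° = -34.73°

At s = jω = j7:
quadratic: (j7)² + 2.08·j7 + 4 = -45 + j14.56 → |·| ≈ 47.297, ∠ ≈ 162.07°
|H| = 20 / 47.297 ≈ 0.42286
Gain = 20 log₁₀(0.42286) ≈ -7.48 dB
∠H = 0.00° − 162.07° = -162.07°

ω = 1: 14.8 dB, -34.7°; ω = 7: -7.5 dB, -162.1°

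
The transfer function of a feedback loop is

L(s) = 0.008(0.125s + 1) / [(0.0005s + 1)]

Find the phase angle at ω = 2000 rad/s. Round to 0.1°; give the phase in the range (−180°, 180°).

At ω = 2000 rad/s:
zero (1 + j2000·0.125) = 1 + j250 → |·| ≈ 250, ∠ ≈ 89.77°
pole (1 + j2000·0.0005) = 1 + j1 → |·| ≈ 1.4142, ∠ ≈ 45.00°
∠L = (89.77°) − (45.00°) = 44.77°

44.8°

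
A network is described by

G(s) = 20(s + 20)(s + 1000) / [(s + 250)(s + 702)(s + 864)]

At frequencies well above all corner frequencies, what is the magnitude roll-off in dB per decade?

Each pole contributes −20 dB/decade at high frequency; each zero contributes +20 dB/decade.
Net: 2 zero(s) − 3 pole(s) → -20 dB/decade.

-20 dB/decade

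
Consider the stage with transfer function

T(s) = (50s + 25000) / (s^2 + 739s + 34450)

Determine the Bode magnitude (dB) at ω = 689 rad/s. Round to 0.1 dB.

Substitute s = j689:
Numerator: 50(j689) + 25000 = 25000 + j34450
Denominator: (j689)^2 + 739(j689) + 34450 = -440271 + j509171
|N| = √(25000² + 34450²) ≈ 42565, ∠N ≈ 54.03°
|D| = √(440271² + 509171²) ≈ 6.7312e+05, ∠D ≈ 130.85°
|T| = 42565 / 6.7312e+05 ≈ 0.063235
Gain = 20 log₁₀(0.063235) ≈ -23.98 dB

-24.0 dB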